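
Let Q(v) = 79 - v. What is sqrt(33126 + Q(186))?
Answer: sqrt(33019) ≈ 181.71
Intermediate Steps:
sqrt(33126 + Q(186)) = sqrt(33126 + (79 - 1*186)) = sqrt(33126 + (79 - 186)) = sqrt(33126 - 107) = sqrt(33019)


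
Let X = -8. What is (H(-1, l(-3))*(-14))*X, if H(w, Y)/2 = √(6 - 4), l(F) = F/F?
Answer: 224*√2 ≈ 316.78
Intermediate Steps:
l(F) = 1
H(w, Y) = 2*√2 (H(w, Y) = 2*√(6 - 4) = 2*√2)
(H(-1, l(-3))*(-14))*X = ((2*√2)*(-14))*(-8) = -28*√2*(-8) = 224*√2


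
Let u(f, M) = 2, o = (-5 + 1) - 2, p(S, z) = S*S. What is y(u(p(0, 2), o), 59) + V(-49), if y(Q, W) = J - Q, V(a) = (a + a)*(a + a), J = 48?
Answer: 9650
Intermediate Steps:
p(S, z) = S²
o = -6 (o = -4 - 2 = -6)
V(a) = 4*a² (V(a) = (2*a)*(2*a) = 4*a²)
y(Q, W) = 48 - Q
y(u(p(0, 2), o), 59) + V(-49) = (48 - 1*2) + 4*(-49)² = (48 - 2) + 4*2401 = 46 + 9604 = 9650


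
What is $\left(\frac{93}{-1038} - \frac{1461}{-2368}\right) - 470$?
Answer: $- \frac{192326031}{409664} \approx -469.47$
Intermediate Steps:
$\left(\frac{93}{-1038} - \frac{1461}{-2368}\right) - 470 = \left(93 \left(- \frac{1}{1038}\right) - - \frac{1461}{2368}\right) - 470 = \left(- \frac{31}{346} + \frac{1461}{2368}\right) - 470 = \frac{216049}{409664} - 470 = - \frac{192326031}{409664}$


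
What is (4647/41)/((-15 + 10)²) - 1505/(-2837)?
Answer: 14726164/2907925 ≈ 5.0641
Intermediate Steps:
(4647/41)/((-15 + 10)²) - 1505/(-2837) = (4647*(1/41))/((-5)²) - 1505*(-1/2837) = (4647/41)/25 + 1505/2837 = (4647/41)*(1/25) + 1505/2837 = 4647/1025 + 1505/2837 = 14726164/2907925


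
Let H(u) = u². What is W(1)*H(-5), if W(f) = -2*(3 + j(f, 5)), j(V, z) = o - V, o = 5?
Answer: -350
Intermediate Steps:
j(V, z) = 5 - V
W(f) = -16 + 2*f (W(f) = -2*(3 + (5 - f)) = -2*(8 - f) = -16 + 2*f)
W(1)*H(-5) = (-16 + 2*1)*(-5)² = (-16 + 2)*25 = -14*25 = -350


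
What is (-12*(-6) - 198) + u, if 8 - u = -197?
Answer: 79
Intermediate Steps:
u = 205 (u = 8 - 1*(-197) = 8 + 197 = 205)
(-12*(-6) - 198) + u = (-12*(-6) - 198) + 205 = (72 - 198) + 205 = -126 + 205 = 79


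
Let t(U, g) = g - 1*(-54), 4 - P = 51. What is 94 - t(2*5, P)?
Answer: 87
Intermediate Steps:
P = -47 (P = 4 - 1*51 = 4 - 51 = -47)
t(U, g) = 54 + g (t(U, g) = g + 54 = 54 + g)
94 - t(2*5, P) = 94 - (54 - 47) = 94 - 1*7 = 94 - 7 = 87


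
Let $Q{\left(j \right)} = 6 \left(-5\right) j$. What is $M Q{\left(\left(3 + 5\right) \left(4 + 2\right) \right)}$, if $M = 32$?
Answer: $-46080$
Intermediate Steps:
$Q{\left(j \right)} = - 30 j$
$M Q{\left(\left(3 + 5\right) \left(4 + 2\right) \right)} = 32 \left(- 30 \left(3 + 5\right) \left(4 + 2\right)\right) = 32 \left(- 30 \cdot 8 \cdot 6\right) = 32 \left(\left(-30\right) 48\right) = 32 \left(-1440\right) = -46080$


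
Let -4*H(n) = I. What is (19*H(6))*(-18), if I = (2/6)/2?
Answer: 57/4 ≈ 14.250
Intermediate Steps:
I = ⅙ (I = (2*(⅙))*(½) = (⅓)*(½) = ⅙ ≈ 0.16667)
H(n) = -1/24 (H(n) = -¼*⅙ = -1/24)
(19*H(6))*(-18) = (19*(-1/24))*(-18) = -19/24*(-18) = 57/4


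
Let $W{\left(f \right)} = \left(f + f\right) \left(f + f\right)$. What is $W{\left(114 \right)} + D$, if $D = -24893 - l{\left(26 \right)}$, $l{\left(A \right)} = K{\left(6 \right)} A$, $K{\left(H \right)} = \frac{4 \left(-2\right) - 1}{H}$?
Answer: $27130$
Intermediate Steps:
$K{\left(H \right)} = - \frac{9}{H}$ ($K{\left(H \right)} = \frac{-8 - 1}{H} = - \frac{9}{H}$)
$l{\left(A \right)} = - \frac{3 A}{2}$ ($l{\left(A \right)} = - \frac{9}{6} A = \left(-9\right) \frac{1}{6} A = - \frac{3 A}{2}$)
$W{\left(f \right)} = 4 f^{2}$ ($W{\left(f \right)} = 2 f 2 f = 4 f^{2}$)
$D = -24854$ ($D = -24893 - \left(- \frac{3}{2}\right) 26 = -24893 - -39 = -24893 + 39 = -24854$)
$W{\left(114 \right)} + D = 4 \cdot 114^{2} - 24854 = 4 \cdot 12996 - 24854 = 51984 - 24854 = 27130$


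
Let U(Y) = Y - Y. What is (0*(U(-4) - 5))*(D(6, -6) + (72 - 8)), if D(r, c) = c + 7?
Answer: 0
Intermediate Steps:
U(Y) = 0
D(r, c) = 7 + c
(0*(U(-4) - 5))*(D(6, -6) + (72 - 8)) = (0*(0 - 5))*((7 - 6) + (72 - 8)) = (0*(-5))*(1 + 64) = 0*65 = 0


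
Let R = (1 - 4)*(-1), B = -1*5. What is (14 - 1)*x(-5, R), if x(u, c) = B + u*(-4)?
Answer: 195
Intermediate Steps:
B = -5
R = 3 (R = -3*(-1) = 3)
x(u, c) = -5 - 4*u (x(u, c) = -5 + u*(-4) = -5 - 4*u)
(14 - 1)*x(-5, R) = (14 - 1)*(-5 - 4*(-5)) = 13*(-5 + 20) = 13*15 = 195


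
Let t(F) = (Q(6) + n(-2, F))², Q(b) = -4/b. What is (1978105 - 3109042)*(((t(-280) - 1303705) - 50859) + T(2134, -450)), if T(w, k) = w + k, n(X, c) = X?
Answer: 4590042019024/3 ≈ 1.5300e+12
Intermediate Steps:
T(w, k) = k + w
t(F) = 64/9 (t(F) = (-4/6 - 2)² = (-4*⅙ - 2)² = (-⅔ - 2)² = (-8/3)² = 64/9)
(1978105 - 3109042)*(((t(-280) - 1303705) - 50859) + T(2134, -450)) = (1978105 - 3109042)*(((64/9 - 1303705) - 50859) + (-450 + 2134)) = -1130937*((-11733281/9 - 50859) + 1684) = -1130937*(-12191012/9 + 1684) = -1130937*(-12175856/9) = 4590042019024/3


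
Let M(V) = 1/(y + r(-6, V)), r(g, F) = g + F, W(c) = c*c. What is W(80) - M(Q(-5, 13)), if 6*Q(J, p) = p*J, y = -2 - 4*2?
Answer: 1030406/161 ≈ 6400.0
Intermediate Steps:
W(c) = c**2
y = -10 (y = -2 - 8 = -10)
Q(J, p) = J*p/6 (Q(J, p) = (p*J)/6 = (J*p)/6 = J*p/6)
r(g, F) = F + g
M(V) = 1/(-16 + V) (M(V) = 1/(-10 + (V - 6)) = 1/(-10 + (-6 + V)) = 1/(-16 + V))
W(80) - M(Q(-5, 13)) = 80**2 - 1/(-16 + (1/6)*(-5)*13) = 6400 - 1/(-16 - 65/6) = 6400 - 1/(-161/6) = 6400 - 1*(-6/161) = 6400 + 6/161 = 1030406/161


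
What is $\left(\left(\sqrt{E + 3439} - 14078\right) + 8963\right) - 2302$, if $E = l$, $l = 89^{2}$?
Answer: $-7417 + 4 \sqrt{710} \approx -7310.4$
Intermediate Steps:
$l = 7921$
$E = 7921$
$\left(\left(\sqrt{E + 3439} - 14078\right) + 8963\right) - 2302 = \left(\left(\sqrt{7921 + 3439} - 14078\right) + 8963\right) - 2302 = \left(\left(\sqrt{11360} - 14078\right) + 8963\right) - 2302 = \left(\left(4 \sqrt{710} - 14078\right) + 8963\right) - 2302 = \left(\left(-14078 + 4 \sqrt{710}\right) + 8963\right) - 2302 = \left(-5115 + 4 \sqrt{710}\right) - 2302 = -7417 + 4 \sqrt{710}$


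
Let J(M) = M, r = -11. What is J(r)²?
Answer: 121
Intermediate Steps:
J(r)² = (-11)² = 121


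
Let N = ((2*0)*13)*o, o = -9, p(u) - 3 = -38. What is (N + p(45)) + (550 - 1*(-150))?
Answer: 665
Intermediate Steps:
p(u) = -35 (p(u) = 3 - 38 = -35)
N = 0 (N = ((2*0)*13)*(-9) = (0*13)*(-9) = 0*(-9) = 0)
(N + p(45)) + (550 - 1*(-150)) = (0 - 35) + (550 - 1*(-150)) = -35 + (550 + 150) = -35 + 700 = 665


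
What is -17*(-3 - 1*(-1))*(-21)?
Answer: -714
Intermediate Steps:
-17*(-3 - 1*(-1))*(-21) = -17*(-3 + 1)*(-21) = -17*(-2)*(-21) = 34*(-21) = -714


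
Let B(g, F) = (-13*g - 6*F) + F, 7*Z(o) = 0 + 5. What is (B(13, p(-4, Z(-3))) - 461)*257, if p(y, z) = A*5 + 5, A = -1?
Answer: -161910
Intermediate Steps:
Z(o) = 5/7 (Z(o) = (0 + 5)/7 = (⅐)*5 = 5/7)
p(y, z) = 0 (p(y, z) = -1*5 + 5 = -5 + 5 = 0)
B(g, F) = -13*g - 5*F
(B(13, p(-4, Z(-3))) - 461)*257 = ((-13*13 - 5*0) - 461)*257 = ((-169 + 0) - 461)*257 = (-169 - 461)*257 = -630*257 = -161910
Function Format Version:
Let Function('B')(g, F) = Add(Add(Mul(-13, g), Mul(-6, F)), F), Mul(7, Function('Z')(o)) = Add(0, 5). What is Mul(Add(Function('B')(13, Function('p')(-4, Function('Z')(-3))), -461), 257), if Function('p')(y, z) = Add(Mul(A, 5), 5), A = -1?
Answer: -161910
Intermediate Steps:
Function('Z')(o) = Rational(5, 7) (Function('Z')(o) = Mul(Rational(1, 7), Add(0, 5)) = Mul(Rational(1, 7), 5) = Rational(5, 7))
Function('p')(y, z) = 0 (Function('p')(y, z) = Add(Mul(-1, 5), 5) = Add(-5, 5) = 0)
Function('B')(g, F) = Add(Mul(-13, g), Mul(-5, F))
Mul(Add(Function('B')(13, Function('p')(-4, Function('Z')(-3))), -461), 257) = Mul(Add(Add(Mul(-13, 13), Mul(-5, 0)), -461), 257) = Mul(Add(Add(-169, 0), -461), 257) = Mul(Add(-169, -461), 257) = Mul(-630, 257) = -161910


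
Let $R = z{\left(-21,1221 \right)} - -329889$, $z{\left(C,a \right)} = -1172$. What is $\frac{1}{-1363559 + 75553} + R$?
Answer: $\frac{423389468301}{1288006} \approx 3.2872 \cdot 10^{5}$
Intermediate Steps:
$R = 328717$ ($R = -1172 - -329889 = -1172 + 329889 = 328717$)
$\frac{1}{-1363559 + 75553} + R = \frac{1}{-1363559 + 75553} + 328717 = \frac{1}{-1288006} + 328717 = - \frac{1}{1288006} + 328717 = \frac{423389468301}{1288006}$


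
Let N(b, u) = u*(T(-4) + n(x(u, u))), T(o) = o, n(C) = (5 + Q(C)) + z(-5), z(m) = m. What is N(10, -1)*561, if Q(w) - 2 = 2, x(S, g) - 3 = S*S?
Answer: 0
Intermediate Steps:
x(S, g) = 3 + S**2 (x(S, g) = 3 + S*S = 3 + S**2)
Q(w) = 4 (Q(w) = 2 + 2 = 4)
n(C) = 4 (n(C) = (5 + 4) - 5 = 9 - 5 = 4)
N(b, u) = 0 (N(b, u) = u*(-4 + 4) = u*0 = 0)
N(10, -1)*561 = 0*561 = 0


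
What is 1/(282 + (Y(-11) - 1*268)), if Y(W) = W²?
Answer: 1/135 ≈ 0.0074074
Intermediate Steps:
1/(282 + (Y(-11) - 1*268)) = 1/(282 + ((-11)² - 1*268)) = 1/(282 + (121 - 268)) = 1/(282 - 147) = 1/135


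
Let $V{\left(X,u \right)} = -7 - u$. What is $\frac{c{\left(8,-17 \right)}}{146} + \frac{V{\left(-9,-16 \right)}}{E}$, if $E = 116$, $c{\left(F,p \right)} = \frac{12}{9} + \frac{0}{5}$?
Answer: $\frac{2203}{25404} \approx 0.086719$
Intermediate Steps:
$c{\left(F,p \right)} = \frac{4}{3}$ ($c{\left(F,p \right)} = 12 \cdot \frac{1}{9} + 0 \cdot \frac{1}{5} = \frac{4}{3} + 0 = \frac{4}{3}$)
$\frac{c{\left(8,-17 \right)}}{146} + \frac{V{\left(-9,-16 \right)}}{E} = \frac{4}{3 \cdot 146} + \frac{-7 - -16}{116} = \frac{4}{3} \cdot \frac{1}{146} + \left(-7 + 16\right) \frac{1}{116} = \frac{2}{219} + 9 \cdot \frac{1}{116} = \frac{2}{219} + \frac{9}{116} = \frac{2203}{25404}$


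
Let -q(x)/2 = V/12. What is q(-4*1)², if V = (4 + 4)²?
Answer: 1024/9 ≈ 113.78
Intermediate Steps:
V = 64 (V = 8² = 64)
q(x) = -32/3 (q(x) = -128/12 = -2*16/3 = -32/3)
q(-4*1)² = (-32/3)² = 1024/9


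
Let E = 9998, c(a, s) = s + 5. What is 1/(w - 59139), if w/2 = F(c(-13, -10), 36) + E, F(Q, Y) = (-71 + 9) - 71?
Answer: -1/39409 ≈ -2.5375e-5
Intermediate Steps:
c(a, s) = 5 + s
F(Q, Y) = -133 (F(Q, Y) = -62 - 71 = -133)
w = 19730 (w = 2*(-133 + 9998) = 2*9865 = 19730)
1/(w - 59139) = 1/(19730 - 59139) = 1/(-39409) = -1/39409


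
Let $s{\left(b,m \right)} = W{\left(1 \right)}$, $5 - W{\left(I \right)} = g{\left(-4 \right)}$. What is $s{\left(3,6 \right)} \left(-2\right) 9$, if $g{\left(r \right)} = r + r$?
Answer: $-234$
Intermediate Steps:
$g{\left(r \right)} = 2 r$
$W{\left(I \right)} = 13$ ($W{\left(I \right)} = 5 - 2 \left(-4\right) = 5 - -8 = 5 + 8 = 13$)
$s{\left(b,m \right)} = 13$
$s{\left(3,6 \right)} \left(-2\right) 9 = 13 \left(-2\right) 9 = \left(-26\right) 9 = -234$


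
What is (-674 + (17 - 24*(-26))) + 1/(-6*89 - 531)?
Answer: -35146/1065 ≈ -33.001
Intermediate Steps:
(-674 + (17 - 24*(-26))) + 1/(-6*89 - 531) = (-674 + (17 + 624)) + 1/(-534 - 531) = (-674 + 641) + 1/(-1065) = -33 - 1/1065 = -35146/1065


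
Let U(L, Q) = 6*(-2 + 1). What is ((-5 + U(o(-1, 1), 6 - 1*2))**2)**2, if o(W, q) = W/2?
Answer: 14641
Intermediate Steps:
o(W, q) = W/2 (o(W, q) = W*(1/2) = W/2)
U(L, Q) = -6 (U(L, Q) = 6*(-1) = -6)
((-5 + U(o(-1, 1), 6 - 1*2))**2)**2 = ((-5 - 6)**2)**2 = ((-11)**2)**2 = 121**2 = 14641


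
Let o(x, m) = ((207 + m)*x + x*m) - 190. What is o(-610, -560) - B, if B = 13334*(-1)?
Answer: 570074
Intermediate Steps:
o(x, m) = -190 + m*x + x*(207 + m) (o(x, m) = (x*(207 + m) + m*x) - 190 = (m*x + x*(207 + m)) - 190 = -190 + m*x + x*(207 + m))
B = -13334
o(-610, -560) - B = (-190 + 207*(-610) + 2*(-560)*(-610)) - 1*(-13334) = (-190 - 126270 + 683200) + 13334 = 556740 + 13334 = 570074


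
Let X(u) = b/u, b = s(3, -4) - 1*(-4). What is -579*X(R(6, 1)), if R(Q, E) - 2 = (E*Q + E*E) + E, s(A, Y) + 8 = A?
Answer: 579/10 ≈ 57.900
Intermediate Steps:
s(A, Y) = -8 + A
R(Q, E) = 2 + E + E**2 + E*Q (R(Q, E) = 2 + ((E*Q + E*E) + E) = 2 + ((E*Q + E**2) + E) = 2 + ((E**2 + E*Q) + E) = 2 + (E + E**2 + E*Q) = 2 + E + E**2 + E*Q)
b = -1 (b = (-8 + 3) - 1*(-4) = -5 + 4 = -1)
X(u) = -1/u
-579*X(R(6, 1)) = -(-579)/(2 + 1 + 1**2 + 1*6) = -(-579)/(2 + 1 + 1 + 6) = -(-579)/10 = -579*(-1/10) = 579/10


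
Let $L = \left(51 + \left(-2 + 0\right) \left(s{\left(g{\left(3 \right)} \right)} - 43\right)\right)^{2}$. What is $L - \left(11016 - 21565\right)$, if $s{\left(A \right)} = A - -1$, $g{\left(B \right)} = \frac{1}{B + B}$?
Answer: $\frac{258157}{9} \approx 28684.0$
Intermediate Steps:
$g{\left(B \right)} = \frac{1}{2 B}$
$s{\left(A \right)} = 1 + A$ ($s{\left(A \right)} = A + 1 = 1 + A$)
$L = \frac{163216}{9}$ ($L = \left(51 + \left(-2 + 0\right) \left(\left(1 + \frac{1}{2 \cdot 3}\right) - 43\right)\right)^{2} = \left(51 - 2 \left(\left(1 + \frac{1}{2} \cdot \frac{1}{3}\right) - 43\right)\right)^{2} = \left(51 - 2 \left(\left(1 + \frac{1}{6}\right) - 43\right)\right)^{2} = \left(51 - 2 \left(\frac{7}{6} - 43\right)\right)^{2} = \left(51 - - \frac{251}{3}\right)^{2} = \left(51 + \frac{251}{3}\right)^{2} = \left(\frac{404}{3}\right)^{2} = \frac{163216}{9} \approx 18135.0$)
$L - \left(11016 - 21565\right) = \frac{163216}{9} - \left(11016 - 21565\right) = \frac{163216}{9} - -10549 = \frac{163216}{9} + 10549 = \frac{258157}{9}$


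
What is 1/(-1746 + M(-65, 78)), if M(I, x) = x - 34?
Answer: -1/1702 ≈ -0.00058754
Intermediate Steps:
M(I, x) = -34 + x
1/(-1746 + M(-65, 78)) = 1/(-1746 + (-34 + 78)) = 1/(-1746 + 44) = 1/(-1702) = -1/1702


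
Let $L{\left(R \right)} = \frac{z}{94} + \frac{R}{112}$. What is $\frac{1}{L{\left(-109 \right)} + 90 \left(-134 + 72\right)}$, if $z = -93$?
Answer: $- \frac{5264}{29383451} \approx -0.00017915$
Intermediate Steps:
$L{\left(R \right)} = - \frac{93}{94} + \frac{R}{112}$
$\frac{1}{L{\left(-109 \right)} + 90 \left(-134 + 72\right)} = \frac{1}{\left(- \frac{93}{94} + \frac{1}{112} \left(-109\right)\right) + 90 \left(-134 + 72\right)} = \frac{1}{\left(- \frac{93}{94} - \frac{109}{112}\right) + 90 \left(-62\right)} = \frac{1}{- \frac{10331}{5264} - 5580} = \frac{1}{- \frac{29383451}{5264}} = - \frac{5264}{29383451}$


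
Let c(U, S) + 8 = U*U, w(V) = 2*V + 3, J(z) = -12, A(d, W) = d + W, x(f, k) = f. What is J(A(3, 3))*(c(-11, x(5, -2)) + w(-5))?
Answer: -1272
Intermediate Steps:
A(d, W) = W + d
w(V) = 3 + 2*V
c(U, S) = -8 + U² (c(U, S) = -8 + U*U = -8 + U²)
J(A(3, 3))*(c(-11, x(5, -2)) + w(-5)) = -12*((-8 + (-11)²) + (3 + 2*(-5))) = -12*((-8 + 121) + (3 - 10)) = -12*(113 - 7) = -12*106 = -1272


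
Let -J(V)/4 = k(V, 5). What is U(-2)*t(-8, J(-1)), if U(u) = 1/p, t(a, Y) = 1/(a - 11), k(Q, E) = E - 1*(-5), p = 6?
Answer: -1/114 ≈ -0.0087719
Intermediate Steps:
k(Q, E) = 5 + E (k(Q, E) = E + 5 = 5 + E)
J(V) = -40 (J(V) = -4*(5 + 5) = -4*10 = -40)
t(a, Y) = 1/(-11 + a)
U(u) = ⅙ (U(u) = 1/6 = ⅙)
U(-2)*t(-8, J(-1)) = 1/(6*(-11 - 8)) = (⅙)/(-19) = (⅙)*(-1/19) = -1/114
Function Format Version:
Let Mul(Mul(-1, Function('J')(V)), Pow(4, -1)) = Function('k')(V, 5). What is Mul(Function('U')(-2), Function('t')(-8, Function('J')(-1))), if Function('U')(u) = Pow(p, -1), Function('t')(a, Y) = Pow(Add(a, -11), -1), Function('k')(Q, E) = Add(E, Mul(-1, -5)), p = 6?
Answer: Rational(-1, 114) ≈ -0.0087719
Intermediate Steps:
Function('k')(Q, E) = Add(5, E) (Function('k')(Q, E) = Add(E, 5) = Add(5, E))
Function('J')(V) = -40 (Function('J')(V) = Mul(-4, Add(5, 5)) = Mul(-4, 10) = -40)
Function('t')(a, Y) = Pow(Add(-11, a), -1)
Function('U')(u) = Rational(1, 6) (Function('U')(u) = Pow(6, -1) = Rational(1, 6))
Mul(Function('U')(-2), Function('t')(-8, Function('J')(-1))) = Mul(Rational(1, 6), Pow(Add(-11, -8), -1)) = Mul(Rational(1, 6), Pow(-19, -1)) = Mul(Rational(1, 6), Rational(-1, 19)) = Rational(-1, 114)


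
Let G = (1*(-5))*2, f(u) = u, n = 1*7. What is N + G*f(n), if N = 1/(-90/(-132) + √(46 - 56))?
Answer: -70844/1013 - 484*I*√10/5065 ≈ -69.935 - 0.30218*I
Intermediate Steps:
n = 7
G = -10 (G = -5*2 = -10)
N = 1/(15/22 + I*√10) (N = 1/(-90*(-1/132) + √(-10)) = 1/(15/22 + I*√10) ≈ 0.065153 - 0.30218*I)
N + G*f(n) = (66/1013 - 484*I*√10/5065) - 10*7 = (66/1013 - 484*I*√10/5065) - 70 = -70844/1013 - 484*I*√10/5065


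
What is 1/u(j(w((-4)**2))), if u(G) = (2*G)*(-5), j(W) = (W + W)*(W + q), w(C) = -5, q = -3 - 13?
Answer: -1/2100 ≈ -0.00047619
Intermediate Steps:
q = -16
j(W) = 2*W*(-16 + W) (j(W) = (W + W)*(W - 16) = (2*W)*(-16 + W) = 2*W*(-16 + W))
u(G) = -10*G
1/u(j(w((-4)**2))) = 1/(-20*(-5)*(-16 - 5)) = 1/(-20*(-5)*(-21)) = 1/(-10*210) = 1/(-2100) = -1/2100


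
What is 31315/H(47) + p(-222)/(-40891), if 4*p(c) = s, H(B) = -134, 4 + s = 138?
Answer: -640253077/2739697 ≈ -233.69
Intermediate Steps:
s = 134 (s = -4 + 138 = 134)
p(c) = 67/2 (p(c) = (¼)*134 = 67/2)
31315/H(47) + p(-222)/(-40891) = 31315/(-134) + (67/2)/(-40891) = 31315*(-1/134) + (67/2)*(-1/40891) = -31315/134 - 67/81782 = -640253077/2739697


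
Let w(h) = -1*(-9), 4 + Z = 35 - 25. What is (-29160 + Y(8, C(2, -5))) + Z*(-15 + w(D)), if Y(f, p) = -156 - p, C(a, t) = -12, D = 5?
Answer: -29340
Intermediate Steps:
Z = 6 (Z = -4 + (35 - 25) = -4 + 10 = 6)
w(h) = 9
(-29160 + Y(8, C(2, -5))) + Z*(-15 + w(D)) = (-29160 + (-156 - 1*(-12))) + 6*(-15 + 9) = (-29160 + (-156 + 12)) + 6*(-6) = (-29160 - 144) - 36 = -29304 - 36 = -29340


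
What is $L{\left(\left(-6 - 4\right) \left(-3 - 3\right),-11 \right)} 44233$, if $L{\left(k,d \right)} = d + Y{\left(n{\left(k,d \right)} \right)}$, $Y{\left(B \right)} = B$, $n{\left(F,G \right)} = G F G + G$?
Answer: $320158454$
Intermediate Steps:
$n{\left(F,G \right)} = G + F G^{2}$ ($n{\left(F,G \right)} = F G G + G = F G^{2} + G = G + F G^{2}$)
$L{\left(k,d \right)} = d + d \left(1 + d k\right)$ ($L{\left(k,d \right)} = d + d \left(1 + k d\right) = d + d \left(1 + d k\right)$)
$L{\left(\left(-6 - 4\right) \left(-3 - 3\right),-11 \right)} 44233 = - 11 \left(2 - 11 \left(-6 - 4\right) \left(-3 - 3\right)\right) 44233 = - 11 \left(2 - 11 \left(\left(-10\right) \left(-6\right)\right)\right) 44233 = - 11 \left(2 - 660\right) 44233 = \left(-11\right) \left(-658\right) 44233 = 7238 \cdot 44233 = 320158454$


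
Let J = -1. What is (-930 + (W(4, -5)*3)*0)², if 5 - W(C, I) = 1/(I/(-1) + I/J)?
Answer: 864900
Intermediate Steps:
W(C, I) = 5 + 1/(2*I) (W(C, I) = 5 - 1/(I/(-1) + I/(-1)) = 5 - 1/(I*(-1) + I*(-1)) = 5 - 1/(-I - I) = 5 - 1/((-2*I)) = 5 - (-1)/(2*I) = 5 + 1/(2*I))
(-930 + (W(4, -5)*3)*0)² = (-930 + ((5 + (½)/(-5))*3)*0)² = (-930 + ((5 + (½)*(-⅕))*3)*0)² = (-930 + ((5 - ⅒)*3)*0)² = (-930 + ((49/10)*3)*0)² = (-930 + (147/10)*0)² = (-930 + 0)² = (-930)² = 864900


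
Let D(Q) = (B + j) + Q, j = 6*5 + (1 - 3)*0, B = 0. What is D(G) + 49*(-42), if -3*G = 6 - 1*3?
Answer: -2029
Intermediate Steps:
G = -1 (G = -(6 - 1*3)/3 = -(6 - 3)/3 = -1/3*3 = -1)
j = 30 (j = 30 - 2*0 = 30 + 0 = 30)
D(Q) = 30 + Q (D(Q) = (0 + 30) + Q = 30 + Q)
D(G) + 49*(-42) = (30 - 1) + 49*(-42) = 29 - 2058 = -2029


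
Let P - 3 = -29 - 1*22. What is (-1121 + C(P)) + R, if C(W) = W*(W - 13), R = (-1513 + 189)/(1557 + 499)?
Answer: 928467/514 ≈ 1806.4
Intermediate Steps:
R = -331/514 (R = -1324/2056 = -1324*1/2056 = -331/514 ≈ -0.64397)
P = -48 (P = 3 + (-29 - 1*22) = 3 + (-29 - 22) = 3 - 51 = -48)
C(W) = W*(-13 + W)
(-1121 + C(P)) + R = (-1121 - 48*(-13 - 48)) - 331/514 = (-1121 - 48*(-61)) - 331/514 = (-1121 + 2928) - 331/514 = 1807 - 331/514 = 928467/514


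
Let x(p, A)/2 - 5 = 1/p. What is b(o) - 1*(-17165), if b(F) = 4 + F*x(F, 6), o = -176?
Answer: 15411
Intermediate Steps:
x(p, A) = 10 + 2/p
b(F) = 4 + F*(10 + 2/F)
b(o) - 1*(-17165) = (6 + 10*(-176)) - 1*(-17165) = (6 - 1760) + 17165 = -1754 + 17165 = 15411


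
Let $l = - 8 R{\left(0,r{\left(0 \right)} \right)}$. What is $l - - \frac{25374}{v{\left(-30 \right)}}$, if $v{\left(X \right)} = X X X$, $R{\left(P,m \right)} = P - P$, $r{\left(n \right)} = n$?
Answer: $- \frac{4229}{4500} \approx -0.93978$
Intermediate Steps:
$R{\left(P,m \right)} = 0$
$v{\left(X \right)} = X^{3}$ ($v{\left(X \right)} = X^{2} X = X^{3}$)
$l = 0$ ($l = \left(-8\right) 0 = 0$)
$l - - \frac{25374}{v{\left(-30 \right)}} = 0 - - \frac{25374}{\left(-30\right)^{3}} = 0 - - \frac{25374}{-27000} = 0 - \left(-25374\right) \left(- \frac{1}{27000}\right) = 0 - \frac{4229}{4500} = - \frac{4229}{4500}$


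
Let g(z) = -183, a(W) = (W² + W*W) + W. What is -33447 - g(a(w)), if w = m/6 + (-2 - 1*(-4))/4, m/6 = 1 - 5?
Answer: -33264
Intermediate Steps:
m = -24 (m = 6*(1 - 5) = 6*(-4) = -24)
w = -7/2 (w = -24/6 + (-2 - 1*(-4))/4 = -24*⅙ + (-2 + 4)*(¼) = -4 + 2*(¼) = -4 + ½ = -7/2 ≈ -3.5000)
a(W) = W + 2*W² (a(W) = (W² + W²) + W = 2*W² + W = W + 2*W²)
-33447 - g(a(w)) = -33447 - 1*(-183) = -33447 + 183 = -33264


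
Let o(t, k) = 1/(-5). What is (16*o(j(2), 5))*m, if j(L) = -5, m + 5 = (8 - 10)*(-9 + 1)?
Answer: -176/5 ≈ -35.200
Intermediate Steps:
m = 11 (m = -5 + (8 - 10)*(-9 + 1) = -5 - 2*(-8) = -5 + 16 = 11)
o(t, k) = -⅕
(16*o(j(2), 5))*m = (16*(-⅕))*11 = -16/5*11 = -176/5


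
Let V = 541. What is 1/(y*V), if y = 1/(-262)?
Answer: -262/541 ≈ -0.48429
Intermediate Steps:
y = -1/262 ≈ -0.0038168
1/(y*V) = 1/(-1/262*541) = 1/(-541/262) = -262/541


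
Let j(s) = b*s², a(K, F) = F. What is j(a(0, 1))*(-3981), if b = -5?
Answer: 19905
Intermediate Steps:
j(s) = -5*s²
j(a(0, 1))*(-3981) = -5*1²*(-3981) = -5*1*(-3981) = -5*(-3981) = 19905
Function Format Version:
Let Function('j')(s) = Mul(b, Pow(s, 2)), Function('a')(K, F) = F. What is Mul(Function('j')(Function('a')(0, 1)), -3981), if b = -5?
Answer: 19905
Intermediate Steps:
Function('j')(s) = Mul(-5, Pow(s, 2))
Mul(Function('j')(Function('a')(0, 1)), -3981) = Mul(Mul(-5, Pow(1, 2)), -3981) = Mul(Mul(-5, 1), -3981) = Mul(-5, -3981) = 19905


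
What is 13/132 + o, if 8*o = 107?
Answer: 3557/264 ≈ 13.473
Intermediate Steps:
o = 107/8 (o = (⅛)*107 = 107/8 ≈ 13.375)
13/132 + o = 13/132 + 107/8 = 3557/264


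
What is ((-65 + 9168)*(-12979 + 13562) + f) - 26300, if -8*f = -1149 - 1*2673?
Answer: 21124907/4 ≈ 5.2812e+6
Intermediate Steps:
f = 1911/4 (f = -(-1149 - 1*2673)/8 = -(-1149 - 2673)/8 = -⅛*(-3822) = 1911/4 ≈ 477.75)
((-65 + 9168)*(-12979 + 13562) + f) - 26300 = ((-65 + 9168)*(-12979 + 13562) + 1911/4) - 26300 = (9103*583 + 1911/4) - 26300 = (5307049 + 1911/4) - 26300 = 21230107/4 - 26300 = 21124907/4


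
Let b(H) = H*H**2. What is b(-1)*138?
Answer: -138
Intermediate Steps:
b(H) = H**3
b(-1)*138 = (-1)**3*138 = -1*138 = -138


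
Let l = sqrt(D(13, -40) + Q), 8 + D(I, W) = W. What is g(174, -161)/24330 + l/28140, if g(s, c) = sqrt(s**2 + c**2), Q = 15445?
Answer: sqrt(56197)/24330 + sqrt(15397)/28140 ≈ 0.014153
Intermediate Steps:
D(I, W) = -8 + W
g(s, c) = sqrt(c**2 + s**2)
l = sqrt(15397) (l = sqrt((-8 - 40) + 15445) = sqrt(-48 + 15445) = sqrt(15397) ≈ 124.08)
g(174, -161)/24330 + l/28140 = sqrt((-161)**2 + 174**2)/24330 + sqrt(15397)/28140 = sqrt(25921 + 30276)*(1/24330) + sqrt(15397)*(1/28140) = sqrt(56197)*(1/24330) + sqrt(15397)/28140 = sqrt(56197)/24330 + sqrt(15397)/28140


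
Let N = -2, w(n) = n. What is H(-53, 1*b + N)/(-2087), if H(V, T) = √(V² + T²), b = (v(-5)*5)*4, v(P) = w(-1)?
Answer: -√3293/2087 ≈ -0.027496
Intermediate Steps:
v(P) = -1
b = -20 (b = -1*5*4 = -5*4 = -20)
H(V, T) = √(T² + V²)
H(-53, 1*b + N)/(-2087) = √((1*(-20) - 2)² + (-53)²)/(-2087) = √((-20 - 2)² + 2809)*(-1/2087) = √((-22)² + 2809)*(-1/2087) = √(484 + 2809)*(-1/2087) = √3293*(-1/2087) = -√3293/2087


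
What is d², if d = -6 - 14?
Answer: 400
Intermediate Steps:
d = -20
d² = (-20)² = 400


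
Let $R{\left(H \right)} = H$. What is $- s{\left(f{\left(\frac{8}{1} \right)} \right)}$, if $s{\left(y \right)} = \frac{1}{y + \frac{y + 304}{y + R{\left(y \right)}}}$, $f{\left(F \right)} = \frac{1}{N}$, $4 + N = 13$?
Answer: $- \frac{18}{24635} \approx -0.00073067$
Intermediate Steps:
$N = 9$ ($N = -4 + 13 = 9$)
$f{\left(F \right)} = \frac{1}{9}$
$s{\left(y \right)} = \frac{1}{y + \frac{304 + y}{2 y}}$ ($s{\left(y \right)} = \frac{1}{y + \frac{y + 304}{y + y}} = \frac{1}{y + \frac{304 + y}{2 y}}$)
$- s{\left(f{\left(\frac{8}{1} \right)} \right)} = - \frac{2}{9 \left(304 + \frac{1}{9} + \frac{2}{81}\right)} = - \frac{2}{9 \cdot \frac{24635}{81}} = - \frac{2 \cdot 81}{9 \cdot 24635} = \left(-1\right) \frac{18}{24635} = - \frac{18}{24635}$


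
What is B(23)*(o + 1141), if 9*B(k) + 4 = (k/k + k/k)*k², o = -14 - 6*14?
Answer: 1099322/9 ≈ 1.2215e+5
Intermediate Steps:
o = -98 (o = -14 - 84 = -98)
B(k) = -4/9 + 2*k²/9 (B(k) = -4/9 + ((k/k + k/k)*k²)/9 = -4/9 + ((1 + 1)*k²)/9 = -4/9 + (2*k²)/9 = -4/9 + 2*k²/9)
B(23)*(o + 1141) = (-4/9 + (2/9)*23²)*(-98 + 1141) = (-4/9 + (2/9)*529)*1043 = (-4/9 + 1058/9)*1043 = (1054/9)*1043 = 1099322/9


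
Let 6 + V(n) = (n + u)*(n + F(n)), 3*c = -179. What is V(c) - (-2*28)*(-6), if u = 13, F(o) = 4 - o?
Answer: -1586/3 ≈ -528.67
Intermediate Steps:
c = -179/3 (c = (⅓)*(-179) = -179/3 ≈ -59.667)
V(n) = 46 + 4*n (V(n) = -6 + (n + 13)*(n + (4 - n)) = -6 + (13 + n)*4 = -6 + (52 + 4*n) = 46 + 4*n)
V(c) - (-2*28)*(-6) = (46 + 4*(-179/3)) - (-2*28)*(-6) = (46 - 716/3) - (-56)*(-6) = -578/3 - 1*336 = -578/3 - 336 = -1586/3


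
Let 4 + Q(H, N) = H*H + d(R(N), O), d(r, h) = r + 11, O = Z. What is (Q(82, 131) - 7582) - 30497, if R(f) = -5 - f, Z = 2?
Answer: -31484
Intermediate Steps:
O = 2
d(r, h) = 11 + r
Q(H, N) = 2 + H² - N (Q(H, N) = -4 + (H*H + (11 + (-5 - N))) = -4 + (H² + (6 - N)) = -4 + (6 + H² - N) = 2 + H² - N)
(Q(82, 131) - 7582) - 30497 = ((2 + 82² - 1*131) - 7582) - 30497 = ((2 + 6724 - 131) - 7582) - 30497 = (6595 - 7582) - 30497 = -987 - 30497 = -31484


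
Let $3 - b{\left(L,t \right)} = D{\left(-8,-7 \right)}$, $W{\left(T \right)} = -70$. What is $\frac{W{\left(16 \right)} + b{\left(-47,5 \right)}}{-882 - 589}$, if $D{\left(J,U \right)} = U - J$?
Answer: $\frac{68}{1471} \approx 0.046227$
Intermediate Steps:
$b{\left(L,t \right)} = 2$ ($b{\left(L,t \right)} = 3 - \left(-7 - -8\right) = 3 - \left(-7 + 8\right) = 3 - 1 = 2$)
$\frac{W{\left(16 \right)} + b{\left(-47,5 \right)}}{-882 - 589} = \frac{-70 + 2}{-882 - 589} = - \frac{68}{-1471} = \left(-68\right) \left(- \frac{1}{1471}\right) = \frac{68}{1471}$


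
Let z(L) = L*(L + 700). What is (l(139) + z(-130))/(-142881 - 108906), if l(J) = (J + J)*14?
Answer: 70208/251787 ≈ 0.27884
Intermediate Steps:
z(L) = L*(700 + L)
l(J) = 28*J (l(J) = (2*J)*14 = 28*J)
(l(139) + z(-130))/(-142881 - 108906) = (28*139 - 130*(700 - 130))/(-142881 - 108906) = (3892 - 130*570)/(-251787) = (3892 - 74100)*(-1/251787) = -70208*(-1/251787) = 70208/251787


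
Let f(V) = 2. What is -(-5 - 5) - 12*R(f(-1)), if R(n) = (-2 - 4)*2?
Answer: 154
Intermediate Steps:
R(n) = -12 (R(n) = -6*2 = -12)
-(-5 - 5) - 12*R(f(-1)) = -(-5 - 5) - 12*(-12) = -1*(-10) + 144 = 10 + 144 = 154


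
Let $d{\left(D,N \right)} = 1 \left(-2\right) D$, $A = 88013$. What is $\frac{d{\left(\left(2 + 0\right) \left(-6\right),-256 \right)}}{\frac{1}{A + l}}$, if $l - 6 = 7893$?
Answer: $2301888$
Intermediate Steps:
$l = 7899$ ($l = 6 + 7893 = 7899$)
$d{\left(D,N \right)} = - 2 D$
$\frac{d{\left(\left(2 + 0\right) \left(-6\right),-256 \right)}}{\frac{1}{A + l}} = \frac{\left(-2\right) \left(2 + 0\right) \left(-6\right)}{\frac{1}{88013 + 7899}} = \frac{\left(-2\right) 2 \left(-6\right)}{\frac{1}{95912}} = \left(-2\right) \left(-12\right) \frac{1}{\frac{1}{95912}} = 24 \cdot 95912 = 2301888$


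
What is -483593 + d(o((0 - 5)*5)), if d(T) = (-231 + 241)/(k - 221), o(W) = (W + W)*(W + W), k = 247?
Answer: -6286704/13 ≈ -4.8359e+5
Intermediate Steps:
o(W) = 4*W² (o(W) = (2*W)*(2*W) = 4*W²)
d(T) = 5/13 (d(T) = (-231 + 241)/(247 - 221) = 10/26 = 10*(1/26) = 5/13)
-483593 + d(o((0 - 5)*5)) = -483593 + 5/13 = -6286704/13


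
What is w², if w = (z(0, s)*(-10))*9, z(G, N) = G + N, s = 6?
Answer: 291600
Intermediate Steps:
w = -540 (w = ((0 + 6)*(-10))*9 = (6*(-10))*9 = -60*9 = -540)
w² = (-540)² = 291600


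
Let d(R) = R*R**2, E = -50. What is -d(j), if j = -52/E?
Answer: -17576/15625 ≈ -1.1249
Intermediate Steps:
j = 26/25 (j = -52/(-50) = -52*(-1/50) = 26/25 ≈ 1.0400)
d(R) = R**3
-d(j) = -(26/25)**3 = -1*17576/15625 = -17576/15625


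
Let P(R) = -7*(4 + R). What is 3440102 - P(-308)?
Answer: 3437974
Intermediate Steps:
P(R) = -28 - 7*R
3440102 - P(-308) = 3440102 - (-28 - 7*(-308)) = 3440102 - (-28 + 2156) = 3440102 - 1*2128 = 3440102 - 2128 = 3437974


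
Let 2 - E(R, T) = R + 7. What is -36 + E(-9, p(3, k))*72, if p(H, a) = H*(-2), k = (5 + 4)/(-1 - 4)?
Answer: 252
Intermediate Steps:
k = -9/5 (k = 9/(-5) = 9*(-1/5) = -9/5 ≈ -1.8000)
p(H, a) = -2*H
E(R, T) = -5 - R (E(R, T) = 2 - (R + 7) = 2 - (7 + R) = 2 + (-7 - R) = -5 - R)
-36 + E(-9, p(3, k))*72 = -36 + (-5 - 1*(-9))*72 = -36 + (-5 + 9)*72 = -36 + 4*72 = -36 + 288 = 252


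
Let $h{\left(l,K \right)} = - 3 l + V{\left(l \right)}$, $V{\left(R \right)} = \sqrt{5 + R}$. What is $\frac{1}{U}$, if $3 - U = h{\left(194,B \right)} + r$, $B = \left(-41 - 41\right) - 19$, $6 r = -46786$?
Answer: $\frac{75444}{632420113} + \frac{9 \sqrt{199}}{632420113} \approx 0.00011949$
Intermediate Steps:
$r = - \frac{23393}{3}$ ($r = \frac{1}{6} \left(-46786\right) = - \frac{23393}{3} \approx -7797.7$)
$B = -101$ ($B = -82 - 19 = -101$)
$h{\left(l,K \right)} = \sqrt{5 + l} - 3 l$ ($h{\left(l,K \right)} = - 3 l + \sqrt{5 + l} = \sqrt{5 + l} - 3 l$)
$U = \frac{25148}{3} - \sqrt{199}$ ($U = 3 - \left(\left(\sqrt{5 + 194} - 582\right) - \frac{23393}{3}\right) = 3 - \left(\left(\sqrt{199} - 582\right) - \frac{23393}{3}\right) = 3 - \left(\left(-582 + \sqrt{199}\right) - \frac{23393}{3}\right) = 3 - \left(- \frac{25139}{3} + \sqrt{199}\right) = 3 + \left(\frac{25139}{3} - \sqrt{199}\right) = \frac{25148}{3} - \sqrt{199} \approx 8368.6$)
$\frac{1}{U} = \frac{1}{\frac{25148}{3} - \sqrt{199}}$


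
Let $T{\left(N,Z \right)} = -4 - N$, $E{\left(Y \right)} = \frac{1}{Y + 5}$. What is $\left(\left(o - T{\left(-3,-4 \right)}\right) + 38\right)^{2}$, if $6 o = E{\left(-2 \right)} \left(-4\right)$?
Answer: $\frac{121801}{81} \approx 1503.7$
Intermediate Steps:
$E{\left(Y \right)} = \frac{1}{5 + Y}$
$o = - \frac{2}{9}$ ($o = \frac{\frac{1}{5 - 2} \left(-4\right)}{6} = \frac{\frac{1}{3} \left(-4\right)}{6} = \frac{1}{6} \left(- \frac{4}{3}\right) = - \frac{2}{9} \approx -0.22222$)
$\left(\left(o - T{\left(-3,-4 \right)}\right) + 38\right)^{2} = \left(\left(- \frac{2}{9} - \left(-4 - -3\right)\right) + 38\right)^{2} = \left(\left(- \frac{2}{9} - \left(-4 + 3\right)\right) + 38\right)^{2} = \left(\left(- \frac{2}{9} - -1\right) + 38\right)^{2} = \left(\left(- \frac{2}{9} + 1\right) + 38\right)^{2} = \left(\frac{7}{9} + 38\right)^{2} = \left(\frac{349}{9}\right)^{2} = \frac{121801}{81}$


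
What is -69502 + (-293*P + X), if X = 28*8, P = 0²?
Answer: -69278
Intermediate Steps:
P = 0
X = 224
-69502 + (-293*P + X) = -69502 + (-293*0 + 224) = -69502 + (0 + 224) = -69502 + 224 = -69278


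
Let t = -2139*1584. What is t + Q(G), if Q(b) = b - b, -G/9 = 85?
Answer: -3388176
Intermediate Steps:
G = -765 (G = -9*85 = -765)
Q(b) = 0
t = -3388176
t + Q(G) = -3388176 + 0 = -3388176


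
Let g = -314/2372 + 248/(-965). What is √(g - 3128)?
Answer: I*√4097743844904970/1144490 ≈ 55.932*I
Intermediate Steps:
g = -445633/1144490 (g = -314*1/2372 + 248*(-1/965) = -157/1186 - 248/965 = -445633/1144490 ≈ -0.38937)
√(g - 3128) = √(-445633/1144490 - 3128) = √(-3580410353/1144490) = I*√4097743844904970/1144490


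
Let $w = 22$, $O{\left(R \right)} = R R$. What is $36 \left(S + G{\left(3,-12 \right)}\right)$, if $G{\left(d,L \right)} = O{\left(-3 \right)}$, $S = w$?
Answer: $1116$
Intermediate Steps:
$O{\left(R \right)} = R^{2}$
$S = 22$
$G{\left(d,L \right)} = 9$ ($G{\left(d,L \right)} = \left(-3\right)^{2} = 9$)
$36 \left(S + G{\left(3,-12 \right)}\right) = 36 \left(22 + 9\right) = 36 \cdot 31 = 1116$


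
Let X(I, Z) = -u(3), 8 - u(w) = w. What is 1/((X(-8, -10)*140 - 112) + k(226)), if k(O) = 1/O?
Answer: -226/183511 ≈ -0.0012315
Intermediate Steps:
u(w) = 8 - w
X(I, Z) = -5 (X(I, Z) = -(8 - 1*3) = -(8 - 3) = -1*5 = -5)
1/((X(-8, -10)*140 - 112) + k(226)) = 1/((-5*140 - 112) + 1/226) = 1/((-700 - 112) + 1/226) = 1/(-812 + 1/226) = 1/(-183511/226) = -226/183511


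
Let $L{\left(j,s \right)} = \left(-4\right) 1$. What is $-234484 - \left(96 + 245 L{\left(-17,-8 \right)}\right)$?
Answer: $-233600$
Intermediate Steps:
$L{\left(j,s \right)} = -4$
$-234484 - \left(96 + 245 L{\left(-17,-8 \right)}\right) = -234484 - -884 = -234484 + \left(-96 + 980\right) = -234484 + 884 = -233600$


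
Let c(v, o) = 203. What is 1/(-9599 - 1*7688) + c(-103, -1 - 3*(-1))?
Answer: 3509260/17287 ≈ 203.00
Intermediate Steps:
1/(-9599 - 1*7688) + c(-103, -1 - 3*(-1)) = 1/(-9599 - 1*7688) + 203 = 1/(-9599 - 7688) + 203 = 1/(-17287) + 203 = -1/17287 + 203 = 3509260/17287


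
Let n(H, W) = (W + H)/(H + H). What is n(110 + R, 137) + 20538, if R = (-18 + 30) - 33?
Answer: 1827995/89 ≈ 20539.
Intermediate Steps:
R = -21 (R = 12 - 33 = -21)
n(H, W) = (H + W)/(2*H) (n(H, W) = (H + W)/((2*H)) = (H + W)*(1/(2*H)) = (H + W)/(2*H))
n(110 + R, 137) + 20538 = ((110 - 21) + 137)/(2*(110 - 21)) + 20538 = (½)*(89 + 137)/89 + 20538 = (½)*(1/89)*226 + 20538 = 113/89 + 20538 = 1827995/89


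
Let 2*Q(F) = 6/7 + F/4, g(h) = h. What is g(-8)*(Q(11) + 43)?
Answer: -2509/7 ≈ -358.43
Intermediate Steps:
Q(F) = 3/7 + F/8 (Q(F) = (6/7 + F/4)/2 = 3/7 + F/8)
g(-8)*(Q(11) + 43) = -8*((3/7 + (⅛)*11) + 43) = -8*((3/7 + 11/8) + 43) = -8*(101/56 + 43) = -8*2509/56 = -2509/7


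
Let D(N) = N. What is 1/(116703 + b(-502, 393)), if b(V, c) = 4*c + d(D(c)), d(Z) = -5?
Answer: 1/118270 ≈ 8.4552e-6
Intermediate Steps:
b(V, c) = -5 + 4*c (b(V, c) = 4*c - 5 = -5 + 4*c)
1/(116703 + b(-502, 393)) = 1/(116703 + (-5 + 4*393)) = 1/(116703 + (-5 + 1572)) = 1/(116703 + 1567) = 1/118270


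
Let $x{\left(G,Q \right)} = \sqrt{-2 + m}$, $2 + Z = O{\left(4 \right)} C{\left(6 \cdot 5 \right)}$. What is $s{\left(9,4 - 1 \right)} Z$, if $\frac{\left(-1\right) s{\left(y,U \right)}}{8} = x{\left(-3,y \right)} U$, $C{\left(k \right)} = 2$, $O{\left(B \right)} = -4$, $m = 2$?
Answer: $0$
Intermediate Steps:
$Z = -10$ ($Z = -2 - 8 = -10$)
$x{\left(G,Q \right)} = 0$ ($x{\left(G,Q \right)} = \sqrt{-2 + 2} = \sqrt{0} = 0$)
$s{\left(y,U \right)} = 0$ ($s{\left(y,U \right)} = - 8 \cdot 0 U = \left(-8\right) 0 = 0$)
$s{\left(9,4 - 1 \right)} Z = 0 \left(-10\right) = 0$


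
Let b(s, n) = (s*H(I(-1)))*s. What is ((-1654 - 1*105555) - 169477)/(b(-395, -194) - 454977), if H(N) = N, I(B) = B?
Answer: 138343/305501 ≈ 0.45284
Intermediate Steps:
b(s, n) = -s**2 (b(s, n) = (s*(-1))*s = (-s)*s = -s**2)
((-1654 - 1*105555) - 169477)/(b(-395, -194) - 454977) = ((-1654 - 1*105555) - 169477)/(-1*(-395)**2 - 454977) = ((-1654 - 105555) - 169477)/(-1*156025 - 454977) = (-107209 - 169477)/(-156025 - 454977) = -276686/(-611002) = -276686*(-1/611002) = 138343/305501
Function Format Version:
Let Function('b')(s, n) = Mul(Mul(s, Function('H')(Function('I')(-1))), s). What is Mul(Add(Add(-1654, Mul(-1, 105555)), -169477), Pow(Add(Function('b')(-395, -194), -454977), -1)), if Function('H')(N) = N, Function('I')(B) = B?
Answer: Rational(138343, 305501) ≈ 0.45284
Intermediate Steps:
Function('b')(s, n) = Mul(-1, Pow(s, 2)) (Function('b')(s, n) = Mul(Mul(s, -1), s) = Mul(Mul(-1, s), s) = Mul(-1, Pow(s, 2)))
Mul(Add(Add(-1654, Mul(-1, 105555)), -169477), Pow(Add(Function('b')(-395, -194), -454977), -1)) = Mul(Add(Add(-1654, Mul(-1, 105555)), -169477), Pow(Add(Mul(-1, Pow(-395, 2)), -454977), -1)) = Mul(Add(Add(-1654, -105555), -169477), Pow(Add(Mul(-1, 156025), -454977), -1)) = Mul(Add(-107209, -169477), Pow(Add(-156025, -454977), -1)) = Mul(-276686, Pow(-611002, -1)) = Mul(-276686, Rational(-1, 611002)) = Rational(138343, 305501)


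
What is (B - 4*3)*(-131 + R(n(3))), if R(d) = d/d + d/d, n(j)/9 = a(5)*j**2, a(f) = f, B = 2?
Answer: 1290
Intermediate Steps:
n(j) = 45*j**2 (n(j) = 9*(5*j**2) = 45*j**2)
R(d) = 2 (R(d) = 1 + 1 = 2)
(B - 4*3)*(-131 + R(n(3))) = (2 - 4*3)*(-131 + 2) = (2 - 12)*(-129) = -10*(-129) = 1290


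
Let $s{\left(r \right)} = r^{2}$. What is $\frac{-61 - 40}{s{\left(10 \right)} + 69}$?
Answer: $- \frac{101}{169} \approx -0.59763$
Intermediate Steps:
$\frac{-61 - 40}{s{\left(10 \right)} + 69} = \frac{-61 - 40}{10^{2} + 69} = - \frac{101}{100 + 69} = - \frac{101}{169}$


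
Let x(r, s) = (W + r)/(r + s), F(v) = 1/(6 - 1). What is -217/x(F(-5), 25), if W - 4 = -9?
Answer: 4557/4 ≈ 1139.3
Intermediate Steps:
W = -5 (W = 4 - 9 = -5)
F(v) = ⅕ (F(v) = 1/5 = ⅕)
x(r, s) = (-5 + r)/(r + s)
-217/x(F(-5), 25) = -217*(⅕ + 25)/(-5 + ⅕) = -217/(-24/5/(126/5)) = -217/((5/126)*(-24/5)) = -217/(-4/21) = -217*(-21/4) = 4557/4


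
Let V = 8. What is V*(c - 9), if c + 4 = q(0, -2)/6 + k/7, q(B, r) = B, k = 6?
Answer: -680/7 ≈ -97.143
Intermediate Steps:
c = -22/7 (c = -4 + (0/6 + 6/7) = -4 + (0*(1/6) + 6*(1/7)) = -4 + (0 + 6/7) = -4 + 6/7 = -22/7 ≈ -3.1429)
V*(c - 9) = 8*(-22/7 - 9) = 8*(-85/7) = -680/7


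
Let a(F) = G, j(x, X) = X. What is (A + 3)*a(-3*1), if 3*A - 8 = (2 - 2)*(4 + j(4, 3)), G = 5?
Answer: 85/3 ≈ 28.333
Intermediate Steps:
a(F) = 5
A = 8/3 (A = 8/3 + ((2 - 2)*(4 + 3))/3 = 8/3 + (0*7)/3 = 8/3 + (⅓)*0 = 8/3 + 0 = 8/3 ≈ 2.6667)
(A + 3)*a(-3*1) = (8/3 + 3)*5 = (17/3)*5 = 85/3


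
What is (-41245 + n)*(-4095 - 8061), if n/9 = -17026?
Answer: 2364086724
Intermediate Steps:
n = -153234 (n = 9*(-17026) = -153234)
(-41245 + n)*(-4095 - 8061) = (-41245 - 153234)*(-4095 - 8061) = -194479*(-12156) = 2364086724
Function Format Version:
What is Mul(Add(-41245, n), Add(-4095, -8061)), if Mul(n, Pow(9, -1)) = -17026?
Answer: 2364086724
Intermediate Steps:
n = -153234 (n = Mul(9, -17026) = -153234)
Mul(Add(-41245, n), Add(-4095, -8061)) = Mul(Add(-41245, -153234), Add(-4095, -8061)) = Mul(-194479, -12156) = 2364086724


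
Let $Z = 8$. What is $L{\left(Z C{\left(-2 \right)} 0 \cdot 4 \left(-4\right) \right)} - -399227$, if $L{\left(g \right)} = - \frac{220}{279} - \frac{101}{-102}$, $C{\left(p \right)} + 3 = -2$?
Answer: $\frac{3787069235}{9486} \approx 3.9923 \cdot 10^{5}$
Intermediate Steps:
$C{\left(p \right)} = -5$ ($C{\left(p \right)} = -3 - 2 = -5$)
$L{\left(g \right)} = \frac{1913}{9486}$ ($L{\left(g \right)} = \left(-220\right) \frac{1}{279} - - \frac{101}{102} = - \frac{220}{279} + \frac{101}{102} = \frac{1913}{9486}$)
$L{\left(Z C{\left(-2 \right)} 0 \cdot 4 \left(-4\right) \right)} - -399227 = \frac{1913}{9486} - -399227 = \frac{1913}{9486} + 399227 = \frac{3787069235}{9486}$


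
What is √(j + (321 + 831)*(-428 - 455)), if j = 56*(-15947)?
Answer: 2*I*√477562 ≈ 1382.1*I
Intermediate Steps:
j = -893032
√(j + (321 + 831)*(-428 - 455)) = √(-893032 + (321 + 831)*(-428 - 455)) = √(-893032 + 1152*(-883)) = √(-893032 - 1017216) = √(-1910248) = 2*I*√477562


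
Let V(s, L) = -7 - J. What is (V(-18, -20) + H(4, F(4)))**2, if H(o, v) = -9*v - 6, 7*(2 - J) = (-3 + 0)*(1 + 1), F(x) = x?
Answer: 131769/49 ≈ 2689.2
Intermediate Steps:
J = 20/7 (J = 2 - (-3 + 0)*(1 + 1)/7 = 2 - (-3)*2/7 = 2 - 1/7*(-6) = 2 + 6/7 = 20/7 ≈ 2.8571)
V(s, L) = -69/7 (V(s, L) = -7 - 1*20/7 = -7 - 20/7 = -69/7)
H(o, v) = -6 - 9*v
(V(-18, -20) + H(4, F(4)))**2 = (-69/7 + (-6 - 9*4))**2 = (-69/7 + (-6 - 36))**2 = (-69/7 - 42)**2 = (-363/7)**2 = 131769/49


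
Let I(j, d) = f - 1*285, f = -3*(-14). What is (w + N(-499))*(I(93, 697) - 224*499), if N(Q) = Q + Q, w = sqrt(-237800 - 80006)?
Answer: 111794962 - 112019*I*sqrt(317806) ≈ 1.1179e+8 - 6.315e+7*I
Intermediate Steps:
f = 42
w = I*sqrt(317806) (w = sqrt(-317806) = I*sqrt(317806) ≈ 563.74*I)
I(j, d) = -243 (I(j, d) = 42 - 1*285 = 42 - 285 = -243)
N(Q) = 2*Q
(w + N(-499))*(I(93, 697) - 224*499) = (I*sqrt(317806) + 2*(-499))*(-243 - 224*499) = (I*sqrt(317806) - 998)*(-243 - 111776) = (-998 + I*sqrt(317806))*(-112019) = 111794962 - 112019*I*sqrt(317806)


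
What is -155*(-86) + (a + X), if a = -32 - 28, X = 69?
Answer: 13339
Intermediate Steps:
a = -60
-155*(-86) + (a + X) = -155*(-86) + (-60 + 69) = 13330 + 9 = 13339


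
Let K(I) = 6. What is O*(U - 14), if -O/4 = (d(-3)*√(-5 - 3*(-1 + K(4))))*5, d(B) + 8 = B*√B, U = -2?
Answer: 1920*√15 - 5120*I*√5 ≈ 7436.1 - 11449.0*I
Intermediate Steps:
d(B) = -8 + B^(3/2) (d(B) = -8 + B*√B = -8 + B^(3/2))
O = -40*I*√5*(-8 - 3*I*√3) (O = -4*(-8 + (-3)^(3/2))*√(-5 - 3*(-1 + 6))*5 = -4*(-8 - 3*I*√3)*√(-5 - 3*5)*5 = -4*(-8 - 3*I*√3)*√(-5 - 15)*5 = -4*(-8 - 3*I*√3)*√(-20)*5 = -4*(-8 - 3*I*√3)*(2*I*√5)*5 = -4*2*I*√5*(-8 - 3*I*√3)*5 = -40*I*√5*(-8 - 3*I*√3) ≈ -464.76 + 715.54*I)
O*(U - 14) = (-120*√15 + 320*I*√5)*(-2 - 14) = (-120*√15 + 320*I*√5)*(-16) = 1920*√15 - 5120*I*√5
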